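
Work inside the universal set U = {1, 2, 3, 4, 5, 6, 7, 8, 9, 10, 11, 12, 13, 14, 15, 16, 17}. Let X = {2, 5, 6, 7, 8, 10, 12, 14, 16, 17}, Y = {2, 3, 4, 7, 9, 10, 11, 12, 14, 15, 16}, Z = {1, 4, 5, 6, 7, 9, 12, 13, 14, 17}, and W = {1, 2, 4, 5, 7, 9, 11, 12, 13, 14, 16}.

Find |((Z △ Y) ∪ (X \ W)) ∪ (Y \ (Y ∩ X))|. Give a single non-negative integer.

Z △ Y = {1, 2, 3, 5, 6, 10, 11, 13, 15, 16, 17}
X \ W = {6, 8, 10, 17}
(Z △ Y) ∪ (X \ W) = {1, 2, 3, 5, 6, 8, 10, 11, 13, 15, 16, 17}
Y ∩ X = {2, 7, 10, 12, 14, 16}
Y \ (Y ∩ X) = {3, 4, 9, 11, 15}
((Z △ Y) ∪ (X \ W)) ∪ (Y \ (Y ∩ X)) = {1, 2, 3, 4, 5, 6, 8, 9, 10, 11, 13, 15, 16, 17}
|((Z △ Y) ∪ (X \ W)) ∪ (Y \ (Y ∩ X))| = 14

14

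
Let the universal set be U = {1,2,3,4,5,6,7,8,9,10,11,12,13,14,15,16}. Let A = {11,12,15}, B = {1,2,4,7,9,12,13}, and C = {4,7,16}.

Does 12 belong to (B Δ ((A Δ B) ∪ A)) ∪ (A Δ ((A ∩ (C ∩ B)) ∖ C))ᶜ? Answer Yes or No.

No

12 ∈ A and 12 ∈ B, so 12 ∉ A Δ B
12 ∉ (A Δ B) and 12 ∈ A, so 12 ∈ (A Δ B) ∪ A
12 ∈ B and 12 ∈ ((A Δ B) ∪ A), so 12 ∉ B Δ ((A Δ B) ∪ A)
12 ∉ C and 12 ∈ B, so 12 ∉ C ∩ B
12 ∈ A and 12 ∉ (C ∩ B), so 12 ∉ A ∩ (C ∩ B)
12 ∉ (A ∩ (C ∩ B)) and 12 ∉ C, so 12 ∉ (A ∩ (C ∩ B)) ∖ C
12 ∈ A and 12 ∉ ((A ∩ (C ∩ B)) ∖ C), so 12 ∈ A Δ ((A ∩ (C ∩ B)) ∖ C)
12 ∉ (A Δ ((A ∩ (C ∩ B)) ∖ C))ᶜ since 12 ∈ (A Δ ((A ∩ (C ∩ B)) ∖ C))
12 ∉ (B Δ ((A Δ B) ∪ A)) and 12 ∉ (A Δ ((A ∩ (C ∩ B)) ∖ C))ᶜ, so 12 ∉ (B Δ ((A Δ B) ∪ A)) ∪ (A Δ ((A ∩ (C ∩ B)) ∖ C))ᶜ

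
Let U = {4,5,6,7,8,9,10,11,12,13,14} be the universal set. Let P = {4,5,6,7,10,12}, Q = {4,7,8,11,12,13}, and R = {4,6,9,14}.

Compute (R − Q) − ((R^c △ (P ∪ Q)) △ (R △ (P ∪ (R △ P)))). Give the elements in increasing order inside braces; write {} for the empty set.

{9,14}

R − Q = {6,9,14}
R^c = {5,7,8,10,11,12,13}
P ∪ Q = {4,5,6,7,8,10,11,12,13}
R^c △ (P ∪ Q) = {4,6}
R △ P = {5,7,9,10,12,14}
P ∪ (R △ P) = {4,5,6,7,9,10,12,14}
R △ (P ∪ (R △ P)) = {5,7,10,12}
(R^c △ (P ∪ Q)) △ (R △ (P ∪ (R △ P))) = {4,5,6,7,10,12}
(R − Q) − ((R^c △ (P ∪ Q)) △ (R △ (P ∪ (R △ P)))) = {9,14}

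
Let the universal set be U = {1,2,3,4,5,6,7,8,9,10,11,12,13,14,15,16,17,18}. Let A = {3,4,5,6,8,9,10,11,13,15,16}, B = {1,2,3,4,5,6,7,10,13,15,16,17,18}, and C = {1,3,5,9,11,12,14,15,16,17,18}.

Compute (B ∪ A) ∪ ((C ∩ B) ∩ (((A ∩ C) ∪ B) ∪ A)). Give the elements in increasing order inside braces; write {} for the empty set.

B ∪ A = {1,2,3,4,5,6,7,8,9,10,11,13,15,16,17,18}
C ∩ B = {1,3,5,15,16,17,18}
A ∩ C = {3,5,9,11,15,16}
(A ∩ C) ∪ B = {1,2,3,4,5,6,7,9,10,11,13,15,16,17,18}
((A ∩ C) ∪ B) ∪ A = {1,2,3,4,5,6,7,8,9,10,11,13,15,16,17,18}
(C ∩ B) ∩ (((A ∩ C) ∪ B) ∪ A) = {1,3,5,15,16,17,18}
(B ∪ A) ∪ ((C ∩ B) ∩ (((A ∩ C) ∪ B) ∪ A)) = {1,2,3,4,5,6,7,8,9,10,11,13,15,16,17,18}

{1,2,3,4,5,6,7,8,9,10,11,13,15,16,17,18}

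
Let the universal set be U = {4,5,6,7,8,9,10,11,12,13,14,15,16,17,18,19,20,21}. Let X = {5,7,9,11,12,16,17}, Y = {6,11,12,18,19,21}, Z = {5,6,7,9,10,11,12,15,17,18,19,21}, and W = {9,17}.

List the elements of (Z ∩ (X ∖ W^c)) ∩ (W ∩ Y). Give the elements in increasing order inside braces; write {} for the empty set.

{}

W^c = {4,5,6,7,8,10,11,12,13,14,15,16,18,19,20,21}
X ∖ W^c = {9,17}
Z ∩ (X ∖ W^c) = {9,17}
W ∩ Y = {}
(Z ∩ (X ∖ W^c)) ∩ (W ∩ Y) = {}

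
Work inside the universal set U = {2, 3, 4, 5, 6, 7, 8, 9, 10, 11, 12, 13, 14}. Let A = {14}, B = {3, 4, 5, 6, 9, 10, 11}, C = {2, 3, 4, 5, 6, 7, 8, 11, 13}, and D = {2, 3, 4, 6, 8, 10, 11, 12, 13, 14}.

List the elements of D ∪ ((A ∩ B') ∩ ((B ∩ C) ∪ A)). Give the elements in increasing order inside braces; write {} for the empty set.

B' = {2, 7, 8, 12, 13, 14}
A ∩ B' = {14}
B ∩ C = {3, 4, 5, 6, 11}
(B ∩ C) ∪ A = {3, 4, 5, 6, 11, 14}
(A ∩ B') ∩ ((B ∩ C) ∪ A) = {14}
D ∪ ((A ∩ B') ∩ ((B ∩ C) ∪ A)) = {2, 3, 4, 6, 8, 10, 11, 12, 13, 14}

{2, 3, 4, 6, 8, 10, 11, 12, 13, 14}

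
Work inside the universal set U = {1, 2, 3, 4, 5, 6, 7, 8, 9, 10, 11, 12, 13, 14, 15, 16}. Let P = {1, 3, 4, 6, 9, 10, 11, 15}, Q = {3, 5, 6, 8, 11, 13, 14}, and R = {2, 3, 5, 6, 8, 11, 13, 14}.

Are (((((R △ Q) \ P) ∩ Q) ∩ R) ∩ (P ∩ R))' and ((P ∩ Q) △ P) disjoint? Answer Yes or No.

R △ Q = {2}
(R △ Q) \ P = {2}
((R △ Q) \ P) ∩ Q = {}
(((R △ Q) \ P) ∩ Q) ∩ R = {}
P ∩ R = {3, 6, 11}
((((R △ Q) \ P) ∩ Q) ∩ R) ∩ (P ∩ R) = {}
(((((R △ Q) \ P) ∩ Q) ∩ R) ∩ (P ∩ R))' = {1, 2, 3, 4, 5, 6, 7, 8, 9, 10, 11, 12, 13, 14, 15, 16}
P ∩ Q = {3, 6, 11}
(P ∩ Q) △ P = {1, 4, 9, 10, 15}
1 lies in both, so they are not disjoint.

No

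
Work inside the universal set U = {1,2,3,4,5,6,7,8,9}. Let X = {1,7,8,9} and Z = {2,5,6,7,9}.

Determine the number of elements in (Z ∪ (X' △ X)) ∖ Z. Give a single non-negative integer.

X' = {2,3,4,5,6}
X' △ X = {1,2,3,4,5,6,7,8,9}
Z ∪ (X' △ X) = {1,2,3,4,5,6,7,8,9}
(Z ∪ (X' △ X)) ∖ Z = {1,3,4,8}
|(Z ∪ (X' △ X)) ∖ Z| = 4

4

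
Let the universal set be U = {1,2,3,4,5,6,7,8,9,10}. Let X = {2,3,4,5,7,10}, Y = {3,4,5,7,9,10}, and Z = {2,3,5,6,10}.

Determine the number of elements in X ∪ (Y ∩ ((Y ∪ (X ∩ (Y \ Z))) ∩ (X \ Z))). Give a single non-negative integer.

Y \ Z = {4,7,9}
X ∩ (Y \ Z) = {4,7}
Y ∪ (X ∩ (Y \ Z)) = {3,4,5,7,9,10}
X \ Z = {4,7}
(Y ∪ (X ∩ (Y \ Z))) ∩ (X \ Z) = {4,7}
Y ∩ ((Y ∪ (X ∩ (Y \ Z))) ∩ (X \ Z)) = {4,7}
X ∪ (Y ∩ ((Y ∪ (X ∩ (Y \ Z))) ∩ (X \ Z))) = {2,3,4,5,7,10}
|X ∪ (Y ∩ ((Y ∪ (X ∩ (Y \ Z))) ∩ (X \ Z)))| = 6

6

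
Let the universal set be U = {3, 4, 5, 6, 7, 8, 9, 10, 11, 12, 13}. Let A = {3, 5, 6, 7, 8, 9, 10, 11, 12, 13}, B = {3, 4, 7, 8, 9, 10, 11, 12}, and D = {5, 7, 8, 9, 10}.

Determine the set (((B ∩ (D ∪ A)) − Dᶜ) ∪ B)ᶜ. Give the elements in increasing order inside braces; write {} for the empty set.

D ∪ A = {3, 5, 6, 7, 8, 9, 10, 11, 12, 13}
B ∩ (D ∪ A) = {3, 7, 8, 9, 10, 11, 12}
Dᶜ = {3, 4, 6, 11, 12, 13}
(B ∩ (D ∪ A)) − Dᶜ = {7, 8, 9, 10}
((B ∩ (D ∪ A)) − Dᶜ) ∪ B = {3, 4, 7, 8, 9, 10, 11, 12}
(((B ∩ (D ∪ A)) − Dᶜ) ∪ B)ᶜ = {5, 6, 13}

{5, 6, 13}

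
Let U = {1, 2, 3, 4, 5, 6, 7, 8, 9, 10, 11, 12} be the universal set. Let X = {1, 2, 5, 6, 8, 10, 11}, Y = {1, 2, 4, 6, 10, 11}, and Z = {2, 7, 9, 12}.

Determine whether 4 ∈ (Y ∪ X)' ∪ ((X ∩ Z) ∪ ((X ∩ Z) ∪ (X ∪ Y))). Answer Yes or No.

4 ∈ Y and 4 ∉ X, so 4 ∈ Y ∪ X
4 ∉ (Y ∪ X)' since 4 ∈ (Y ∪ X)
4 ∉ X and 4 ∉ Z, so 4 ∉ X ∩ Z
4 ∉ X and 4 ∉ Z, so 4 ∉ X ∩ Z
4 ∉ X and 4 ∈ Y, so 4 ∈ X ∪ Y
4 ∉ (X ∩ Z) and 4 ∈ (X ∪ Y), so 4 ∈ (X ∩ Z) ∪ (X ∪ Y)
4 ∉ (X ∩ Z) and 4 ∈ ((X ∩ Z) ∪ (X ∪ Y)), so 4 ∈ (X ∩ Z) ∪ ((X ∩ Z) ∪ (X ∪ Y))
4 ∉ (Y ∪ X)' and 4 ∈ ((X ∩ Z) ∪ ((X ∩ Z) ∪ (X ∪ Y))), so 4 ∈ (Y ∪ X)' ∪ ((X ∩ Z) ∪ ((X ∩ Z) ∪ (X ∪ Y)))

Yes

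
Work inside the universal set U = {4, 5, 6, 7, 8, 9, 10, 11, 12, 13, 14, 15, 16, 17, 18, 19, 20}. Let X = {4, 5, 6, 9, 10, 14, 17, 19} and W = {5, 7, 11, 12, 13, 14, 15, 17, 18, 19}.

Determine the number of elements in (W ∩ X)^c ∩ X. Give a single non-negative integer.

W ∩ X = {5, 14, 17, 19}
(W ∩ X)^c = {4, 6, 7, 8, 9, 10, 11, 12, 13, 15, 16, 18, 20}
(W ∩ X)^c ∩ X = {4, 6, 9, 10}
|(W ∩ X)^c ∩ X| = 4

4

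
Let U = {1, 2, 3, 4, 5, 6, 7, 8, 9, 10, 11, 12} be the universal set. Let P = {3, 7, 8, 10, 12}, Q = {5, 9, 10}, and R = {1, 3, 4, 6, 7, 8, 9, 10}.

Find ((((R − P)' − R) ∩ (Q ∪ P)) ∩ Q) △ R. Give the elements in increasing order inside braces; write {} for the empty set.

R − P = {1, 4, 6, 9}
(R − P)' = {2, 3, 5, 7, 8, 10, 11, 12}
(R − P)' − R = {2, 5, 11, 12}
Q ∪ P = {3, 5, 7, 8, 9, 10, 12}
((R − P)' − R) ∩ (Q ∪ P) = {5, 12}
(((R − P)' − R) ∩ (Q ∪ P)) ∩ Q = {5}
((((R − P)' − R) ∩ (Q ∪ P)) ∩ Q) △ R = {1, 3, 4, 5, 6, 7, 8, 9, 10}

{1, 3, 4, 5, 6, 7, 8, 9, 10}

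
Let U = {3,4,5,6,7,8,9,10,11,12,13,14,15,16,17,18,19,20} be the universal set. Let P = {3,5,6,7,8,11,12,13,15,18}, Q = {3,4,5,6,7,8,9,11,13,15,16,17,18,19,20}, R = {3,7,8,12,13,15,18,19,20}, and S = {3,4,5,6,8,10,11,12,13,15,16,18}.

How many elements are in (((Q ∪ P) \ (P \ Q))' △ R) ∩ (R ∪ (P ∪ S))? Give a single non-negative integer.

9

Q ∪ P = {3,4,5,6,7,8,9,11,12,13,15,16,17,18,19,20}
P \ Q = {12}
(Q ∪ P) \ (P \ Q) = {3,4,5,6,7,8,9,11,13,15,16,17,18,19,20}
((Q ∪ P) \ (P \ Q))' = {10,12,14}
((Q ∪ P) \ (P \ Q))' △ R = {3,7,8,10,13,14,15,18,19,20}
P ∪ S = {3,4,5,6,7,8,10,11,12,13,15,16,18}
R ∪ (P ∪ S) = {3,4,5,6,7,8,10,11,12,13,15,16,18,19,20}
(((Q ∪ P) \ (P \ Q))' △ R) ∩ (R ∪ (P ∪ S)) = {3,7,8,10,13,15,18,19,20}
|(((Q ∪ P) \ (P \ Q))' △ R) ∩ (R ∪ (P ∪ S))| = 9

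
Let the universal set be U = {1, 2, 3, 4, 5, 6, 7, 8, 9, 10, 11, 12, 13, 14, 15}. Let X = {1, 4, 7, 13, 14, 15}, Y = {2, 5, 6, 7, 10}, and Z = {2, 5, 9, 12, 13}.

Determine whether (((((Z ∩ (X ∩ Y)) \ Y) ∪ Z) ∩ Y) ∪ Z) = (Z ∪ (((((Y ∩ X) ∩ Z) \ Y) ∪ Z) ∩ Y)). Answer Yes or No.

Yes

X ∩ Y = {7}
Z ∩ (X ∩ Y) = {}
(Z ∩ (X ∩ Y)) \ Y = {}
((Z ∩ (X ∩ Y)) \ Y) ∪ Z = {2, 5, 9, 12, 13}
(((Z ∩ (X ∩ Y)) \ Y) ∪ Z) ∩ Y = {2, 5}
((((Z ∩ (X ∩ Y)) \ Y) ∪ Z) ∩ Y) ∪ Z = {2, 5, 9, 12, 13}
Y ∩ X = {7}
(Y ∩ X) ∩ Z = {}
((Y ∩ X) ∩ Z) \ Y = {}
(((Y ∩ X) ∩ Z) \ Y) ∪ Z = {2, 5, 9, 12, 13}
((((Y ∩ X) ∩ Z) \ Y) ∪ Z) ∩ Y = {2, 5}
Z ∪ (((((Y ∩ X) ∩ Z) \ Y) ∪ Z) ∩ Y) = {2, 5, 9, 12, 13}
Both equal {2, 5, 9, 12, 13}, so ((((Z ∩ (X ∩ Y)) \ Y) ∪ Z) ∩ Y) ∪ Z = Z ∪ (((((Y ∩ X) ∩ Z) \ Y) ∪ Z) ∩ Y).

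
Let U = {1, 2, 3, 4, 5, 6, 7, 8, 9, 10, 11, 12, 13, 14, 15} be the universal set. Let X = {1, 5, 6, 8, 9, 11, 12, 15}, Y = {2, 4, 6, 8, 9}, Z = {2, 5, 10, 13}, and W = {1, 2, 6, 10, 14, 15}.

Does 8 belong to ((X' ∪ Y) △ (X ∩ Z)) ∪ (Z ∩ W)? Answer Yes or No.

8 ∈ X, so 8 ∉ X'
8 ∉ X' and 8 ∈ Y, so 8 ∈ X' ∪ Y
8 ∈ X and 8 ∉ Z, so 8 ∉ X ∩ Z
8 ∈ (X' ∪ Y) and 8 ∉ (X ∩ Z), so 8 ∈ (X' ∪ Y) △ (X ∩ Z)
8 ∉ Z and 8 ∉ W, so 8 ∉ Z ∩ W
8 ∈ ((X' ∪ Y) △ (X ∩ Z)) and 8 ∉ (Z ∩ W), so 8 ∈ ((X' ∪ Y) △ (X ∩ Z)) ∪ (Z ∩ W)

Yes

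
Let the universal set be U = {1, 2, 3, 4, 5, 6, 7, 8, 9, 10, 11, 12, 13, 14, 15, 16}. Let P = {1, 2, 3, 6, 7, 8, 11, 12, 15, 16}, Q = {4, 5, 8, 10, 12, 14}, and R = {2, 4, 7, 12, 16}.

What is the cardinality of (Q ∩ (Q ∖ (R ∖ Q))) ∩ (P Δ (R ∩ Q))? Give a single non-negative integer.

R ∖ Q = {2, 7, 16}
Q ∖ (R ∖ Q) = {4, 5, 8, 10, 12, 14}
Q ∩ (Q ∖ (R ∖ Q)) = {4, 5, 8, 10, 12, 14}
R ∩ Q = {4, 12}
P Δ (R ∩ Q) = {1, 2, 3, 4, 6, 7, 8, 11, 15, 16}
(Q ∩ (Q ∖ (R ∖ Q))) ∩ (P Δ (R ∩ Q)) = {4, 8}
|(Q ∩ (Q ∖ (R ∖ Q))) ∩ (P Δ (R ∩ Q))| = 2

2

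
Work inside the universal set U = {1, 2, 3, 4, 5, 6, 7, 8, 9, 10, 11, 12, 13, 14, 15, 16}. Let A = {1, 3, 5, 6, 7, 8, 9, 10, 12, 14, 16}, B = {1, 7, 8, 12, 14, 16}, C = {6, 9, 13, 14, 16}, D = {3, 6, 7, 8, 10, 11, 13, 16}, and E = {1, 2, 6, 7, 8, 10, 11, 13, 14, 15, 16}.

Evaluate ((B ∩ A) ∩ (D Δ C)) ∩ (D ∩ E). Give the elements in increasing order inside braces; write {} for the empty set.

{7, 8}

B ∩ A = {1, 7, 8, 12, 14, 16}
D Δ C = {3, 7, 8, 9, 10, 11, 14}
(B ∩ A) ∩ (D Δ C) = {7, 8, 14}
D ∩ E = {6, 7, 8, 10, 11, 13, 16}
((B ∩ A) ∩ (D Δ C)) ∩ (D ∩ E) = {7, 8}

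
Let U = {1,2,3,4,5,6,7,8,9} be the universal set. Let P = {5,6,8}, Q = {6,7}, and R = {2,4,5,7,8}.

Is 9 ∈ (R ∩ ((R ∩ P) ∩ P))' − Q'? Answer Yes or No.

No

9 ∉ R and 9 ∉ P, so 9 ∉ R ∩ P
9 ∉ (R ∩ P) and 9 ∉ P, so 9 ∉ (R ∩ P) ∩ P
9 ∉ R and 9 ∉ ((R ∩ P) ∩ P), so 9 ∉ R ∩ ((R ∩ P) ∩ P)
9 ∈ (R ∩ ((R ∩ P) ∩ P))' since 9 ∉ (R ∩ ((R ∩ P) ∩ P))
9 ∉ Q, so 9 ∈ Q'
9 ∈ (R ∩ ((R ∩ P) ∩ P))' and 9 ∈ Q', so 9 ∉ (R ∩ ((R ∩ P) ∩ P))' − Q'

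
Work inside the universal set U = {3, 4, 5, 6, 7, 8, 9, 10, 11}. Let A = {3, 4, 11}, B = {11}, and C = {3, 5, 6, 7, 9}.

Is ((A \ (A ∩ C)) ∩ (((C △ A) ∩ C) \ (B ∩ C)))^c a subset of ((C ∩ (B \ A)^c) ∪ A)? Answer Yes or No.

No

A ∩ C = {3}
A \ (A ∩ C) = {4, 11}
C △ A = {4, 5, 6, 7, 9, 11}
(C △ A) ∩ C = {5, 6, 7, 9}
B ∩ C = {}
((C △ A) ∩ C) \ (B ∩ C) = {5, 6, 7, 9}
(A \ (A ∩ C)) ∩ (((C △ A) ∩ C) \ (B ∩ C)) = {}
((A \ (A ∩ C)) ∩ (((C △ A) ∩ C) \ (B ∩ C)))^c = {3, 4, 5, 6, 7, 8, 9, 10, 11}
B \ A = {}
(B \ A)^c = {3, 4, 5, 6, 7, 8, 9, 10, 11}
C ∩ (B \ A)^c = {3, 5, 6, 7, 9}
(C ∩ (B \ A)^c) ∪ A = {3, 4, 5, 6, 7, 9, 11}
8 ∈ ((A \ (A ∩ C)) ∩ (((C △ A) ∩ C) \ (B ∩ C)))^c but 8 ∉ (C ∩ (B \ A)^c) ∪ A, so the inclusion fails.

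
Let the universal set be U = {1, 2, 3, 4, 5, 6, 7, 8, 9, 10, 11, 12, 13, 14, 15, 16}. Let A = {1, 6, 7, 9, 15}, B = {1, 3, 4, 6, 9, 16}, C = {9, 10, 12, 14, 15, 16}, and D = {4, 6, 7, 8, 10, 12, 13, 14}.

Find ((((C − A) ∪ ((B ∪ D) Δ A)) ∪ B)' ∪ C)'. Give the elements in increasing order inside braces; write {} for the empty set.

{1, 3, 4, 6, 8, 13}

C − A = {10, 12, 14, 16}
B ∪ D = {1, 3, 4, 6, 7, 8, 9, 10, 12, 13, 14, 16}
(B ∪ D) Δ A = {3, 4, 8, 10, 12, 13, 14, 15, 16}
(C − A) ∪ ((B ∪ D) Δ A) = {3, 4, 8, 10, 12, 13, 14, 15, 16}
((C − A) ∪ ((B ∪ D) Δ A)) ∪ B = {1, 3, 4, 6, 8, 9, 10, 12, 13, 14, 15, 16}
(((C − A) ∪ ((B ∪ D) Δ A)) ∪ B)' = {2, 5, 7, 11}
(((C − A) ∪ ((B ∪ D) Δ A)) ∪ B)' ∪ C = {2, 5, 7, 9, 10, 11, 12, 14, 15, 16}
((((C − A) ∪ ((B ∪ D) Δ A)) ∪ B)' ∪ C)' = {1, 3, 4, 6, 8, 13}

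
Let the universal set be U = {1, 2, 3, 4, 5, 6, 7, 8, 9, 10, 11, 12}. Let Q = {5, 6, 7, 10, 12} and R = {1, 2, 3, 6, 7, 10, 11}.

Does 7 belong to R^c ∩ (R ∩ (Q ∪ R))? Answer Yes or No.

No

7 ∈ R, so 7 ∉ R^c
7 ∈ Q and 7 ∈ R, so 7 ∈ Q ∪ R
7 ∈ R and 7 ∈ (Q ∪ R), so 7 ∈ R ∩ (Q ∪ R)
7 ∉ R^c and 7 ∈ (R ∩ (Q ∪ R)), so 7 ∉ R^c ∩ (R ∩ (Q ∪ R))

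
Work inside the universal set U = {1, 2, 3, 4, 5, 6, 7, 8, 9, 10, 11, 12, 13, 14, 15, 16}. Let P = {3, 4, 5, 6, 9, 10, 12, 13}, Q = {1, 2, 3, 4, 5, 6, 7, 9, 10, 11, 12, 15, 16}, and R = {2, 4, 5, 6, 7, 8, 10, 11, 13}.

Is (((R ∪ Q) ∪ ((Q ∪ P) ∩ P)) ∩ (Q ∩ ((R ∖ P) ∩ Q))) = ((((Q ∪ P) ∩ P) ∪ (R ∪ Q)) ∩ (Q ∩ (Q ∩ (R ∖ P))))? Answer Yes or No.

Yes

R ∪ Q = {1, 2, 3, 4, 5, 6, 7, 8, 9, 10, 11, 12, 13, 15, 16}
Q ∪ P = {1, 2, 3, 4, 5, 6, 7, 9, 10, 11, 12, 13, 15, 16}
(Q ∪ P) ∩ P = {3, 4, 5, 6, 9, 10, 12, 13}
(R ∪ Q) ∪ ((Q ∪ P) ∩ P) = {1, 2, 3, 4, 5, 6, 7, 8, 9, 10, 11, 12, 13, 15, 16}
R ∖ P = {2, 7, 8, 11}
(R ∖ P) ∩ Q = {2, 7, 11}
Q ∩ ((R ∖ P) ∩ Q) = {2, 7, 11}
((R ∪ Q) ∪ ((Q ∪ P) ∩ P)) ∩ (Q ∩ ((R ∖ P) ∩ Q)) = {2, 7, 11}
((Q ∪ P) ∩ P) ∪ (R ∪ Q) = {1, 2, 3, 4, 5, 6, 7, 8, 9, 10, 11, 12, 13, 15, 16}
Q ∩ (R ∖ P) = {2, 7, 11}
Q ∩ (Q ∩ (R ∖ P)) = {2, 7, 11}
(((Q ∪ P) ∩ P) ∪ (R ∪ Q)) ∩ (Q ∩ (Q ∩ (R ∖ P))) = {2, 7, 11}
Both equal {2, 7, 11}, so ((R ∪ Q) ∪ ((Q ∪ P) ∩ P)) ∩ (Q ∩ ((R ∖ P) ∩ Q)) = (((Q ∪ P) ∩ P) ∪ (R ∪ Q)) ∩ (Q ∩ (Q ∩ (R ∖ P))).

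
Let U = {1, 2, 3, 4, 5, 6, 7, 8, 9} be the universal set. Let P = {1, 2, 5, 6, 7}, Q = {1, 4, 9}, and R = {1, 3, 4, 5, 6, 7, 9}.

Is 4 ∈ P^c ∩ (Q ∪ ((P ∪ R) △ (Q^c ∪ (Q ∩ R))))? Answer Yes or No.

4 ∉ P, so 4 ∈ P^c
4 ∉ P and 4 ∈ R, so 4 ∈ P ∪ R
4 ∈ Q, so 4 ∉ Q^c
4 ∈ Q and 4 ∈ R, so 4 ∈ Q ∩ R
4 ∉ Q^c and 4 ∈ (Q ∩ R), so 4 ∈ Q^c ∪ (Q ∩ R)
4 ∈ (P ∪ R) and 4 ∈ (Q^c ∪ (Q ∩ R)), so 4 ∉ (P ∪ R) △ (Q^c ∪ (Q ∩ R))
4 ∈ Q and 4 ∉ ((P ∪ R) △ (Q^c ∪ (Q ∩ R))), so 4 ∈ Q ∪ ((P ∪ R) △ (Q^c ∪ (Q ∩ R)))
4 ∈ P^c and 4 ∈ (Q ∪ ((P ∪ R) △ (Q^c ∪ (Q ∩ R)))), so 4 ∈ P^c ∩ (Q ∪ ((P ∪ R) △ (Q^c ∪ (Q ∩ R))))

Yes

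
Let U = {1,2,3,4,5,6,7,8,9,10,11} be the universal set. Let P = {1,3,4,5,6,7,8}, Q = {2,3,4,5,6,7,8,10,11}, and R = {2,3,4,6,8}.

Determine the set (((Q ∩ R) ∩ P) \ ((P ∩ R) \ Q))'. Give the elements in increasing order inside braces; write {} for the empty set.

Q ∩ R = {2,3,4,6,8}
(Q ∩ R) ∩ P = {3,4,6,8}
P ∩ R = {3,4,6,8}
(P ∩ R) \ Q = {}
((Q ∩ R) ∩ P) \ ((P ∩ R) \ Q) = {3,4,6,8}
(((Q ∩ R) ∩ P) \ ((P ∩ R) \ Q))' = {1,2,5,7,9,10,11}

{1,2,5,7,9,10,11}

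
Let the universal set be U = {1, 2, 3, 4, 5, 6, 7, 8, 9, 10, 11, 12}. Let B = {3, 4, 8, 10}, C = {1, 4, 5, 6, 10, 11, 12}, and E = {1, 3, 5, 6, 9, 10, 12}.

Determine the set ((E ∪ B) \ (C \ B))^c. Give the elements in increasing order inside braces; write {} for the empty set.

E ∪ B = {1, 3, 4, 5, 6, 8, 9, 10, 12}
C \ B = {1, 5, 6, 11, 12}
(E ∪ B) \ (C \ B) = {3, 4, 8, 9, 10}
((E ∪ B) \ (C \ B))^c = {1, 2, 5, 6, 7, 11, 12}

{1, 2, 5, 6, 7, 11, 12}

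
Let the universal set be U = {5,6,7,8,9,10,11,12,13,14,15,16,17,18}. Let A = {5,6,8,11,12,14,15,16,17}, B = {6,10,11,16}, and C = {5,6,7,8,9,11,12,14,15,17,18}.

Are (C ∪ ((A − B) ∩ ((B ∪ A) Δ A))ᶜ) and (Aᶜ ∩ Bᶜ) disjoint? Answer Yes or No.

A − B = {5,8,12,14,15,17}
B ∪ A = {5,6,8,10,11,12,14,15,16,17}
(B ∪ A) Δ A = {10}
(A − B) ∩ ((B ∪ A) Δ A) = {}
((A − B) ∩ ((B ∪ A) Δ A))ᶜ = {5,6,7,8,9,10,11,12,13,14,15,16,17,18}
C ∪ ((A − B) ∩ ((B ∪ A) Δ A))ᶜ = {5,6,7,8,9,10,11,12,13,14,15,16,17,18}
Aᶜ = {7,9,10,13,18}
Bᶜ = {5,7,8,9,12,13,14,15,17,18}
Aᶜ ∩ Bᶜ = {7,9,13,18}
7 lies in both, so they are not disjoint.

No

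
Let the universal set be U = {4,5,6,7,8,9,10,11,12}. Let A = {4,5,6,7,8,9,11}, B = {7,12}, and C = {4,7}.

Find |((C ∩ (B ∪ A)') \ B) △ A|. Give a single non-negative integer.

B ∪ A = {4,5,6,7,8,9,11,12}
(B ∪ A)' = {10}
C ∩ (B ∪ A)' = {}
(C ∩ (B ∪ A)') \ B = {}
((C ∩ (B ∪ A)') \ B) △ A = {4,5,6,7,8,9,11}
|((C ∩ (B ∪ A)') \ B) △ A| = 7

7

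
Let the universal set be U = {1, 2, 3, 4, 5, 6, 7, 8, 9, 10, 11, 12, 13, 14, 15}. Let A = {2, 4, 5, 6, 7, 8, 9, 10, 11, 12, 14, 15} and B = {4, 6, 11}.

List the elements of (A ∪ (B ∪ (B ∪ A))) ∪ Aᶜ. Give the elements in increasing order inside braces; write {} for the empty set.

{1, 2, 3, 4, 5, 6, 7, 8, 9, 10, 11, 12, 13, 14, 15}

B ∪ A = {2, 4, 5, 6, 7, 8, 9, 10, 11, 12, 14, 15}
B ∪ (B ∪ A) = {2, 4, 5, 6, 7, 8, 9, 10, 11, 12, 14, 15}
A ∪ (B ∪ (B ∪ A)) = {2, 4, 5, 6, 7, 8, 9, 10, 11, 12, 14, 15}
Aᶜ = {1, 3, 13}
(A ∪ (B ∪ (B ∪ A))) ∪ Aᶜ = {1, 2, 3, 4, 5, 6, 7, 8, 9, 10, 11, 12, 13, 14, 15}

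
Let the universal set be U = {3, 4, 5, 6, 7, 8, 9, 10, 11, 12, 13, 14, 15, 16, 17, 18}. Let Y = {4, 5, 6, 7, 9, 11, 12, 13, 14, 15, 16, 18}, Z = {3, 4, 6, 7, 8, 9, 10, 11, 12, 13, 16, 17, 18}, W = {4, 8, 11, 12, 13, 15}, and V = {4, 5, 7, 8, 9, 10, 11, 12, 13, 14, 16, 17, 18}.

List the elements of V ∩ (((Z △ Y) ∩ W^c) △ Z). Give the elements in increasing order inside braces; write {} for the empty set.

{4, 5, 7, 8, 9, 11, 12, 13, 14, 16, 18}

Z △ Y = {3, 5, 8, 10, 14, 15, 17}
W^c = {3, 5, 6, 7, 9, 10, 14, 16, 17, 18}
(Z △ Y) ∩ W^c = {3, 5, 10, 14, 17}
((Z △ Y) ∩ W^c) △ Z = {4, 5, 6, 7, 8, 9, 11, 12, 13, 14, 16, 18}
V ∩ (((Z △ Y) ∩ W^c) △ Z) = {4, 5, 7, 8, 9, 11, 12, 13, 14, 16, 18}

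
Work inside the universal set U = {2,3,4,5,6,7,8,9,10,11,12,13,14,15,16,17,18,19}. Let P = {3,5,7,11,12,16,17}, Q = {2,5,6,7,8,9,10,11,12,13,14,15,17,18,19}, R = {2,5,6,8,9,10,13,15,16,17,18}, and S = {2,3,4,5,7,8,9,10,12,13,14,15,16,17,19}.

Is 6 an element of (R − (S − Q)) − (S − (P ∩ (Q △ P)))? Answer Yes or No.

Yes

6 ∉ S and 6 ∈ Q, so 6 ∉ S − Q
6 ∈ R and 6 ∉ (S − Q), so 6 ∈ R − (S − Q)
6 ∈ Q and 6 ∉ P, so 6 ∈ Q △ P
6 ∉ P and 6 ∈ (Q △ P), so 6 ∉ P ∩ (Q △ P)
6 ∉ S and 6 ∉ (P ∩ (Q △ P)), so 6 ∉ S − (P ∩ (Q △ P))
6 ∈ (R − (S − Q)) and 6 ∉ (S − (P ∩ (Q △ P))), so 6 ∈ (R − (S − Q)) − (S − (P ∩ (Q △ P)))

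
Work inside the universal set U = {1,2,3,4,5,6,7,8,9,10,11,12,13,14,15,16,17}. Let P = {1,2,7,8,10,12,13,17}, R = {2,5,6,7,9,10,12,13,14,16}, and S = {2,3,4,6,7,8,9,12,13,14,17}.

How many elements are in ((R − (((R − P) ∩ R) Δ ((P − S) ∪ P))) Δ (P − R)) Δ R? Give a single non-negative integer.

13

R − P = {5,6,9,14,16}
(R − P) ∩ R = {5,6,9,14,16}
P − S = {1,10}
(P − S) ∪ P = {1,2,7,8,10,12,13,17}
((R − P) ∩ R) Δ ((P − S) ∪ P) = {1,2,5,6,7,8,9,10,12,13,14,16,17}
R − (((R − P) ∩ R) Δ ((P − S) ∪ P)) = {}
P − R = {1,8,17}
(R − (((R − P) ∩ R) Δ ((P − S) ∪ P))) Δ (P − R) = {1,8,17}
((R − (((R − P) ∩ R) Δ ((P − S) ∪ P))) Δ (P − R)) Δ R = {1,2,5,6,7,8,9,10,12,13,14,16,17}
|((R − (((R − P) ∩ R) Δ ((P − S) ∪ P))) Δ (P − R)) Δ R| = 13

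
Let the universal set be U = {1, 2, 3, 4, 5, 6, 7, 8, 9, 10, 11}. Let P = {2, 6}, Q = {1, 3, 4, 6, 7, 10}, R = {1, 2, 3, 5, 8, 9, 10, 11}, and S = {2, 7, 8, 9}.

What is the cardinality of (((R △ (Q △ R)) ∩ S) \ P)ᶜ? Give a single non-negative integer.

10

Q △ R = {2, 4, 5, 6, 7, 8, 9, 11}
R △ (Q △ R) = {1, 3, 4, 6, 7, 10}
(R △ (Q △ R)) ∩ S = {7}
((R △ (Q △ R)) ∩ S) \ P = {7}
(((R △ (Q △ R)) ∩ S) \ P)ᶜ = {1, 2, 3, 4, 5, 6, 8, 9, 10, 11}
|(((R △ (Q △ R)) ∩ S) \ P)ᶜ| = 10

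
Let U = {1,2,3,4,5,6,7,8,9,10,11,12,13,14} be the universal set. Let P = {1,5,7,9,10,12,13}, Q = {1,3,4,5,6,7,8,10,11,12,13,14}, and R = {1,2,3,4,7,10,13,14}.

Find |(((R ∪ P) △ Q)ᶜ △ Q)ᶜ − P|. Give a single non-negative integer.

R ∪ P = {1,2,3,4,5,7,9,10,12,13,14}
(R ∪ P) △ Q = {2,6,8,9,11}
((R ∪ P) △ Q)ᶜ = {1,3,4,5,7,10,12,13,14}
((R ∪ P) △ Q)ᶜ △ Q = {6,8,11}
(((R ∪ P) △ Q)ᶜ △ Q)ᶜ = {1,2,3,4,5,7,9,10,12,13,14}
(((R ∪ P) △ Q)ᶜ △ Q)ᶜ − P = {2,3,4,14}
|(((R ∪ P) △ Q)ᶜ △ Q)ᶜ − P| = 4

4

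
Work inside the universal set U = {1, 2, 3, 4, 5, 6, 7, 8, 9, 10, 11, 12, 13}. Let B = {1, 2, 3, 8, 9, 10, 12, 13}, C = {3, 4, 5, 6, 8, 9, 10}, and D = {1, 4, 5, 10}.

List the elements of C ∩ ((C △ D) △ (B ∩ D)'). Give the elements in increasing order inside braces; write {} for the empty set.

{4, 5}

C △ D = {1, 3, 6, 8, 9}
B ∩ D = {1, 10}
(B ∩ D)' = {2, 3, 4, 5, 6, 7, 8, 9, 11, 12, 13}
(C △ D) △ (B ∩ D)' = {1, 2, 4, 5, 7, 11, 12, 13}
C ∩ ((C △ D) △ (B ∩ D)') = {4, 5}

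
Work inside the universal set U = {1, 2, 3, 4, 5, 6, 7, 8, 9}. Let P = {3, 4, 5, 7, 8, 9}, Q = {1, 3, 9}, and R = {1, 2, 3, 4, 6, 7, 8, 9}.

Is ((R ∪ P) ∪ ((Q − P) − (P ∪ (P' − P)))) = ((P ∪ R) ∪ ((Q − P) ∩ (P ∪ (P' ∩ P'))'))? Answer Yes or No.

R ∪ P = {1, 2, 3, 4, 5, 6, 7, 8, 9}
Q − P = {1}
P' = {1, 2, 6}
P' − P = {1, 2, 6}
P ∪ (P' − P) = {1, 2, 3, 4, 5, 6, 7, 8, 9}
(Q − P) − (P ∪ (P' − P)) = {}
(R ∪ P) ∪ ((Q − P) − (P ∪ (P' − P))) = {1, 2, 3, 4, 5, 6, 7, 8, 9}
P ∪ R = {1, 2, 3, 4, 5, 6, 7, 8, 9}
P' ∩ P' = {1, 2, 6}
P ∪ (P' ∩ P') = {1, 2, 3, 4, 5, 6, 7, 8, 9}
(P ∪ (P' ∩ P'))' = {}
(Q − P) ∩ (P ∪ (P' ∩ P'))' = {}
(P ∪ R) ∪ ((Q − P) ∩ (P ∪ (P' ∩ P'))') = {1, 2, 3, 4, 5, 6, 7, 8, 9}
Both equal {1, 2, 3, 4, 5, 6, 7, 8, 9}, so (R ∪ P) ∪ ((Q − P) − (P ∪ (P' − P))) = (P ∪ R) ∪ ((Q − P) ∩ (P ∪ (P' ∩ P'))').

Yes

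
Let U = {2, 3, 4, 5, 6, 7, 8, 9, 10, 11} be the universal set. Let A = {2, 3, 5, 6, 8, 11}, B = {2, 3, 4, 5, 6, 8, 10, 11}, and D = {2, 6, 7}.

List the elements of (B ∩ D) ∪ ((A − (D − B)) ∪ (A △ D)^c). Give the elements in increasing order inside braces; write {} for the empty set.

{2, 3, 4, 5, 6, 8, 9, 10, 11}

B ∩ D = {2, 6}
D − B = {7}
A − (D − B) = {2, 3, 5, 6, 8, 11}
A △ D = {3, 5, 7, 8, 11}
(A △ D)^c = {2, 4, 6, 9, 10}
(A − (D − B)) ∪ (A △ D)^c = {2, 3, 4, 5, 6, 8, 9, 10, 11}
(B ∩ D) ∪ ((A − (D − B)) ∪ (A △ D)^c) = {2, 3, 4, 5, 6, 8, 9, 10, 11}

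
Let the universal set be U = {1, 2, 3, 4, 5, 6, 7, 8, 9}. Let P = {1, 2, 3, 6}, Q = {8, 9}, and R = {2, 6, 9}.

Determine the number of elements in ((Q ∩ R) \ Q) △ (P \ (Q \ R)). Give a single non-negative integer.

Q ∩ R = {9}
(Q ∩ R) \ Q = {}
Q \ R = {8}
P \ (Q \ R) = {1, 2, 3, 6}
((Q ∩ R) \ Q) △ (P \ (Q \ R)) = {1, 2, 3, 6}
|((Q ∩ R) \ Q) △ (P \ (Q \ R))| = 4

4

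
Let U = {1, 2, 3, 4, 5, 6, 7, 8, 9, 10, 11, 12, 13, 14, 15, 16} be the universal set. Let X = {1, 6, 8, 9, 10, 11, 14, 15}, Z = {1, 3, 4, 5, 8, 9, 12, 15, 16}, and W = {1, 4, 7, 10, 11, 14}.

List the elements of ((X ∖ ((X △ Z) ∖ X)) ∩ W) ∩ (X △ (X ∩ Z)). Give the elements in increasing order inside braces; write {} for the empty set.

{10, 11, 14}

X △ Z = {3, 4, 5, 6, 10, 11, 12, 14, 16}
(X △ Z) ∖ X = {3, 4, 5, 12, 16}
X ∖ ((X △ Z) ∖ X) = {1, 6, 8, 9, 10, 11, 14, 15}
(X ∖ ((X △ Z) ∖ X)) ∩ W = {1, 10, 11, 14}
X ∩ Z = {1, 8, 9, 15}
X △ (X ∩ Z) = {6, 10, 11, 14}
((X ∖ ((X △ Z) ∖ X)) ∩ W) ∩ (X △ (X ∩ Z)) = {10, 11, 14}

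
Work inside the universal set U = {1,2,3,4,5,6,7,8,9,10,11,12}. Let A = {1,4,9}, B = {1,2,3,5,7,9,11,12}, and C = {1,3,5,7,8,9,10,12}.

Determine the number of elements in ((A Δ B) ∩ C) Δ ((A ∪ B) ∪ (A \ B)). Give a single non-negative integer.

5

A Δ B = {2,3,4,5,7,11,12}
(A Δ B) ∩ C = {3,5,7,12}
A ∪ B = {1,2,3,4,5,7,9,11,12}
A \ B = {4}
(A ∪ B) ∪ (A \ B) = {1,2,3,4,5,7,9,11,12}
((A Δ B) ∩ C) Δ ((A ∪ B) ∪ (A \ B)) = {1,2,4,9,11}
|((A Δ B) ∩ C) Δ ((A ∪ B) ∪ (A \ B))| = 5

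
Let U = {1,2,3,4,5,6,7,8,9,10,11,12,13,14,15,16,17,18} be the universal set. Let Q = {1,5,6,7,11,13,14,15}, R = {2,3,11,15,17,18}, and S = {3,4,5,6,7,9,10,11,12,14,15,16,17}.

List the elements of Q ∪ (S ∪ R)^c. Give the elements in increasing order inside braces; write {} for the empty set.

{1,5,6,7,8,11,13,14,15}

S ∪ R = {2,3,4,5,6,7,9,10,11,12,14,15,16,17,18}
(S ∪ R)^c = {1,8,13}
Q ∪ (S ∪ R)^c = {1,5,6,7,8,11,13,14,15}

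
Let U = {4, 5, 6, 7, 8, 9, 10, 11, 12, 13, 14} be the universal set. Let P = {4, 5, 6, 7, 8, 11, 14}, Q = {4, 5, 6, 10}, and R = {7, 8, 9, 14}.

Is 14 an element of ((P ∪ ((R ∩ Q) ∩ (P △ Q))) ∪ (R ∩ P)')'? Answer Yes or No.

14 ∈ R and 14 ∉ Q, so 14 ∉ R ∩ Q
14 ∈ P and 14 ∉ Q, so 14 ∈ P △ Q
14 ∉ (R ∩ Q) and 14 ∈ (P △ Q), so 14 ∉ (R ∩ Q) ∩ (P △ Q)
14 ∈ P and 14 ∉ ((R ∩ Q) ∩ (P △ Q)), so 14 ∈ P ∪ ((R ∩ Q) ∩ (P △ Q))
14 ∈ R and 14 ∈ P, so 14 ∈ R ∩ P
14 ∉ (R ∩ P)' since 14 ∈ (R ∩ P)
14 ∈ (P ∪ ((R ∩ Q) ∩ (P △ Q))) and 14 ∉ (R ∩ P)', so 14 ∈ (P ∪ ((R ∩ Q) ∩ (P △ Q))) ∪ (R ∩ P)'
14 ∉ ((P ∪ ((R ∩ Q) ∩ (P △ Q))) ∪ (R ∩ P)')' since 14 ∈ ((P ∪ ((R ∩ Q) ∩ (P △ Q))) ∪ (R ∩ P)')

No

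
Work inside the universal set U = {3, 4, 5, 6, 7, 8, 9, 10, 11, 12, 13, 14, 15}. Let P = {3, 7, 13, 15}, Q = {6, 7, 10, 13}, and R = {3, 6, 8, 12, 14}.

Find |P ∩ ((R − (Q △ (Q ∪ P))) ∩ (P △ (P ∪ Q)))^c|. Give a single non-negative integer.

Q ∪ P = {3, 6, 7, 10, 13, 15}
Q △ (Q ∪ P) = {3, 15}
R − (Q △ (Q ∪ P)) = {6, 8, 12, 14}
P ∪ Q = {3, 6, 7, 10, 13, 15}
P △ (P ∪ Q) = {6, 10}
(R − (Q △ (Q ∪ P))) ∩ (P △ (P ∪ Q)) = {6}
((R − (Q △ (Q ∪ P))) ∩ (P △ (P ∪ Q)))^c = {3, 4, 5, 7, 8, 9, 10, 11, 12, 13, 14, 15}
P ∩ ((R − (Q △ (Q ∪ P))) ∩ (P △ (P ∪ Q)))^c = {3, 7, 13, 15}
|P ∩ ((R − (Q △ (Q ∪ P))) ∩ (P △ (P ∪ Q)))^c| = 4

4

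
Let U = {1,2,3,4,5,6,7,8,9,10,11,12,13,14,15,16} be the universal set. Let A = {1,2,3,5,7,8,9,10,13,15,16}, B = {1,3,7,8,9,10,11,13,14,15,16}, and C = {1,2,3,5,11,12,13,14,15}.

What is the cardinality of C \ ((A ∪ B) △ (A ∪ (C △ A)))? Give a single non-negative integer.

8

A ∪ B = {1,2,3,5,7,8,9,10,11,13,14,15,16}
C △ A = {7,8,9,10,11,12,14,16}
A ∪ (C △ A) = {1,2,3,5,7,8,9,10,11,12,13,14,15,16}
(A ∪ B) △ (A ∪ (C △ A)) = {12}
C \ ((A ∪ B) △ (A ∪ (C △ A))) = {1,2,3,5,11,13,14,15}
|C \ ((A ∪ B) △ (A ∪ (C △ A)))| = 8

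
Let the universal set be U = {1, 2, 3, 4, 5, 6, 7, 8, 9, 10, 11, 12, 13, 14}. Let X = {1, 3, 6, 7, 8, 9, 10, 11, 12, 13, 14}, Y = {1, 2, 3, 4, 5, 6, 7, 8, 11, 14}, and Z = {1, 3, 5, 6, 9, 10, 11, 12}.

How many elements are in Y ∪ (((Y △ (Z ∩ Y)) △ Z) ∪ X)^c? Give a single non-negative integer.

10

Z ∩ Y = {1, 3, 5, 6, 11}
Y △ (Z ∩ Y) = {2, 4, 7, 8, 14}
(Y △ (Z ∩ Y)) △ Z = {1, 2, 3, 4, 5, 6, 7, 8, 9, 10, 11, 12, 14}
((Y △ (Z ∩ Y)) △ Z) ∪ X = {1, 2, 3, 4, 5, 6, 7, 8, 9, 10, 11, 12, 13, 14}
(((Y △ (Z ∩ Y)) △ Z) ∪ X)^c = {}
Y ∪ (((Y △ (Z ∩ Y)) △ Z) ∪ X)^c = {1, 2, 3, 4, 5, 6, 7, 8, 11, 14}
|Y ∪ (((Y △ (Z ∩ Y)) △ Z) ∪ X)^c| = 10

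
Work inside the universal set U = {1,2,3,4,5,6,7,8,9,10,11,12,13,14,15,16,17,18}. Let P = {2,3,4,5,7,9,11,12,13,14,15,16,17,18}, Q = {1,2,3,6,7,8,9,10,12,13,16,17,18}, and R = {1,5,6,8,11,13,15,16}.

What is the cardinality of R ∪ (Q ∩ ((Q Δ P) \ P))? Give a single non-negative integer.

Q Δ P = {1,4,5,6,8,10,11,14,15}
(Q Δ P) \ P = {1,6,8,10}
Q ∩ ((Q Δ P) \ P) = {1,6,8,10}
R ∪ (Q ∩ ((Q Δ P) \ P)) = {1,5,6,8,10,11,13,15,16}
|R ∪ (Q ∩ ((Q Δ P) \ P))| = 9

9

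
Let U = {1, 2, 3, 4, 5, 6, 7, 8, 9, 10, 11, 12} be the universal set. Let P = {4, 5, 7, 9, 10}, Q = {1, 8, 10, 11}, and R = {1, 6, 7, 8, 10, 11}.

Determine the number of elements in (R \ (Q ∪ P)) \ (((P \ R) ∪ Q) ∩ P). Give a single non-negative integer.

Q ∪ P = {1, 4, 5, 7, 8, 9, 10, 11}
R \ (Q ∪ P) = {6}
P \ R = {4, 5, 9}
(P \ R) ∪ Q = {1, 4, 5, 8, 9, 10, 11}
((P \ R) ∪ Q) ∩ P = {4, 5, 9, 10}
(R \ (Q ∪ P)) \ (((P \ R) ∪ Q) ∩ P) = {6}
|(R \ (Q ∪ P)) \ (((P \ R) ∪ Q) ∩ P)| = 1

1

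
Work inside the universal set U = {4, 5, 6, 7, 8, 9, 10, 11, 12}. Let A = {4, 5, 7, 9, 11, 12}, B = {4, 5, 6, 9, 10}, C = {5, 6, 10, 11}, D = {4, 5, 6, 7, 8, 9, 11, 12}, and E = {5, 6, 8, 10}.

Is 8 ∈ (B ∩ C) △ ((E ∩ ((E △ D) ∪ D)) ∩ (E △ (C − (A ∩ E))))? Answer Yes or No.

8 ∉ B and 8 ∉ C, so 8 ∉ B ∩ C
8 ∈ E and 8 ∈ D, so 8 ∉ E △ D
8 ∉ (E △ D) and 8 ∈ D, so 8 ∈ (E △ D) ∪ D
8 ∈ E and 8 ∈ ((E △ D) ∪ D), so 8 ∈ E ∩ ((E △ D) ∪ D)
8 ∉ A and 8 ∈ E, so 8 ∉ A ∩ E
8 ∉ C and 8 ∉ (A ∩ E), so 8 ∉ C − (A ∩ E)
8 ∈ E and 8 ∉ (C − (A ∩ E)), so 8 ∈ E △ (C − (A ∩ E))
8 ∈ (E ∩ ((E △ D) ∪ D)) and 8 ∈ (E △ (C − (A ∩ E))), so 8 ∈ (E ∩ ((E △ D) ∪ D)) ∩ (E △ (C − (A ∩ E)))
8 ∉ (B ∩ C) and 8 ∈ ((E ∩ ((E △ D) ∪ D)) ∩ (E △ (C − (A ∩ E)))), so 8 ∈ (B ∩ C) △ ((E ∩ ((E △ D) ∪ D)) ∩ (E △ (C − (A ∩ E))))

Yes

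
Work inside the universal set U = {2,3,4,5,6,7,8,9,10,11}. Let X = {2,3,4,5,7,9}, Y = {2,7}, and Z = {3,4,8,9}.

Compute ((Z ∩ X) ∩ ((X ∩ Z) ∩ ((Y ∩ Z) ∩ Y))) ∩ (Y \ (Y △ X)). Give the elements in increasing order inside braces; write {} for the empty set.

Z ∩ X = {3,4,9}
X ∩ Z = {3,4,9}
Y ∩ Z = {}
(Y ∩ Z) ∩ Y = {}
(X ∩ Z) ∩ ((Y ∩ Z) ∩ Y) = {}
(Z ∩ X) ∩ ((X ∩ Z) ∩ ((Y ∩ Z) ∩ Y)) = {}
Y △ X = {3,4,5,9}
Y \ (Y △ X) = {2,7}
((Z ∩ X) ∩ ((X ∩ Z) ∩ ((Y ∩ Z) ∩ Y))) ∩ (Y \ (Y △ X)) = {}

{}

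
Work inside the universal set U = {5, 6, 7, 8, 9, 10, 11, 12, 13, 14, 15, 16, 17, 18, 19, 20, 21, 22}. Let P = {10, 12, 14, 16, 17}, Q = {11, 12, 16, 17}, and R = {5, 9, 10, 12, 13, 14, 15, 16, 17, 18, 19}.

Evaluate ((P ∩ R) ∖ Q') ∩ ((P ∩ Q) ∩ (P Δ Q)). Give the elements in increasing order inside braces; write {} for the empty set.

P ∩ R = {10, 12, 14, 16, 17}
Q' = {5, 6, 7, 8, 9, 10, 13, 14, 15, 18, 19, 20, 21, 22}
(P ∩ R) ∖ Q' = {12, 16, 17}
P ∩ Q = {12, 16, 17}
P Δ Q = {10, 11, 14}
(P ∩ Q) ∩ (P Δ Q) = {}
((P ∩ R) ∖ Q') ∩ ((P ∩ Q) ∩ (P Δ Q)) = {}

{}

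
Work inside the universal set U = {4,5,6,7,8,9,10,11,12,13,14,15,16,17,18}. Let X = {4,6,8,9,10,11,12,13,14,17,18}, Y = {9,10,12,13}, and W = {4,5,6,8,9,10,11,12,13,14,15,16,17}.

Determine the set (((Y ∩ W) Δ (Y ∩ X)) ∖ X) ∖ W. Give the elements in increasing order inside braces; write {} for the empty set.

Y ∩ W = {9,10,12,13}
Y ∩ X = {9,10,12,13}
(Y ∩ W) Δ (Y ∩ X) = {}
((Y ∩ W) Δ (Y ∩ X)) ∖ X = {}
(((Y ∩ W) Δ (Y ∩ X)) ∖ X) ∖ W = {}

{}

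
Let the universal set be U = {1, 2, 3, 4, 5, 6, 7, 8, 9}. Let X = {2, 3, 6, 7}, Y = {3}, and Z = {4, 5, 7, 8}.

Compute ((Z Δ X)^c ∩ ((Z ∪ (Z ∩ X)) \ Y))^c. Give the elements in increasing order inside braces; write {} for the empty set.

Z Δ X = {2, 3, 4, 5, 6, 8}
(Z Δ X)^c = {1, 7, 9}
Z ∩ X = {7}
Z ∪ (Z ∩ X) = {4, 5, 7, 8}
(Z ∪ (Z ∩ X)) \ Y = {4, 5, 7, 8}
(Z Δ X)^c ∩ ((Z ∪ (Z ∩ X)) \ Y) = {7}
((Z Δ X)^c ∩ ((Z ∪ (Z ∩ X)) \ Y))^c = {1, 2, 3, 4, 5, 6, 8, 9}

{1, 2, 3, 4, 5, 6, 8, 9}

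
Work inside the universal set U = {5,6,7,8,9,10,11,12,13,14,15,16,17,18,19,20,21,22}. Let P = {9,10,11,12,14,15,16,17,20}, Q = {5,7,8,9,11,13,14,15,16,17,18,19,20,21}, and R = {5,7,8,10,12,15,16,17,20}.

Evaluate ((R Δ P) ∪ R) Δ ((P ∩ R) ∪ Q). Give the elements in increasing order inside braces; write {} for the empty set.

{13,18,19,21}

R Δ P = {5,7,8,9,11,14}
(R Δ P) ∪ R = {5,7,8,9,10,11,12,14,15,16,17,20}
P ∩ R = {10,12,15,16,17,20}
(P ∩ R) ∪ Q = {5,7,8,9,10,11,12,13,14,15,16,17,18,19,20,21}
((R Δ P) ∪ R) Δ ((P ∩ R) ∪ Q) = {13,18,19,21}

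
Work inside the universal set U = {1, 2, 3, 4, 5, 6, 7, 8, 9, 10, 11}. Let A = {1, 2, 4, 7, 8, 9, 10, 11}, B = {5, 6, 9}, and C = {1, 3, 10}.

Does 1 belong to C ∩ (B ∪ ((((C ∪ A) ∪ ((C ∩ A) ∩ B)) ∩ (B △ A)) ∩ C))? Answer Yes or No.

Yes

1 ∈ C and 1 ∈ A, so 1 ∈ C ∪ A
1 ∈ C and 1 ∈ A, so 1 ∈ C ∩ A
1 ∈ (C ∩ A) and 1 ∉ B, so 1 ∉ (C ∩ A) ∩ B
1 ∈ (C ∪ A) and 1 ∉ ((C ∩ A) ∩ B), so 1 ∈ (C ∪ A) ∪ ((C ∩ A) ∩ B)
1 ∉ B and 1 ∈ A, so 1 ∈ B △ A
1 ∈ ((C ∪ A) ∪ ((C ∩ A) ∩ B)) and 1 ∈ (B △ A), so 1 ∈ ((C ∪ A) ∪ ((C ∩ A) ∩ B)) ∩ (B △ A)
1 ∈ (((C ∪ A) ∪ ((C ∩ A) ∩ B)) ∩ (B △ A)) and 1 ∈ C, so 1 ∈ (((C ∪ A) ∪ ((C ∩ A) ∩ B)) ∩ (B △ A)) ∩ C
1 ∉ B and 1 ∈ ((((C ∪ A) ∪ ((C ∩ A) ∩ B)) ∩ (B △ A)) ∩ C), so 1 ∈ B ∪ ((((C ∪ A) ∪ ((C ∩ A) ∩ B)) ∩ (B △ A)) ∩ C)
1 ∈ C and 1 ∈ (B ∪ ((((C ∪ A) ∪ ((C ∩ A) ∩ B)) ∩ (B △ A)) ∩ C)), so 1 ∈ C ∩ (B ∪ ((((C ∪ A) ∪ ((C ∩ A) ∩ B)) ∩ (B △ A)) ∩ C))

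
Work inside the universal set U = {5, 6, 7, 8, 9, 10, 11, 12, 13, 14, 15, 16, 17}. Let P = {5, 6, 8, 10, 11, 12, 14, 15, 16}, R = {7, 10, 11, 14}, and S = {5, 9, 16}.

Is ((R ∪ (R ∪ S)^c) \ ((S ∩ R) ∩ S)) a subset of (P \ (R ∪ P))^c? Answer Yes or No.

Yes

R ∪ S = {5, 7, 9, 10, 11, 14, 16}
(R ∪ S)^c = {6, 8, 12, 13, 15, 17}
R ∪ (R ∪ S)^c = {6, 7, 8, 10, 11, 12, 13, 14, 15, 17}
S ∩ R = {}
(S ∩ R) ∩ S = {}
(R ∪ (R ∪ S)^c) \ ((S ∩ R) ∩ S) = {6, 7, 8, 10, 11, 12, 13, 14, 15, 17}
R ∪ P = {5, 6, 7, 8, 10, 11, 12, 14, 15, 16}
P \ (R ∪ P) = {}
(P \ (R ∪ P))^c = {5, 6, 7, 8, 9, 10, 11, 12, 13, 14, 15, 16, 17}
Every element of {6, 7, 8, 10, 11, 12, 13, 14, 15, 17} is in {5, 6, 7, 8, 9, 10, 11, 12, 13, 14, 15, 16, 17}, so (R ∪ (R ∪ S)^c) \ ((S ∩ R) ∩ S) ⊆ (P \ (R ∪ P))^c.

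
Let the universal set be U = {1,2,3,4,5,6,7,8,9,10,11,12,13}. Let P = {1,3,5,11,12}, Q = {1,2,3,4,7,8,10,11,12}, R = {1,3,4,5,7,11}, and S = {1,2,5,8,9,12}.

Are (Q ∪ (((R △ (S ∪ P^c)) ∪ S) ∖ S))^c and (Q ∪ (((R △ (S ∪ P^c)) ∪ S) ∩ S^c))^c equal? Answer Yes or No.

Yes

P^c = {2,4,6,7,8,9,10,13}
S ∪ P^c = {1,2,4,5,6,7,8,9,10,12,13}
R △ (S ∪ P^c) = {2,3,6,8,9,10,11,12,13}
(R △ (S ∪ P^c)) ∪ S = {1,2,3,5,6,8,9,10,11,12,13}
((R △ (S ∪ P^c)) ∪ S) ∖ S = {3,6,10,11,13}
Q ∪ (((R △ (S ∪ P^c)) ∪ S) ∖ S) = {1,2,3,4,6,7,8,10,11,12,13}
(Q ∪ (((R △ (S ∪ P^c)) ∪ S) ∖ S))^c = {5,9}
S^c = {3,4,6,7,10,11,13}
((R △ (S ∪ P^c)) ∪ S) ∩ S^c = {3,6,10,11,13}
Q ∪ (((R △ (S ∪ P^c)) ∪ S) ∩ S^c) = {1,2,3,4,6,7,8,10,11,12,13}
(Q ∪ (((R △ (S ∪ P^c)) ∪ S) ∩ S^c))^c = {5,9}
Both equal {5,9}, so (Q ∪ (((R △ (S ∪ P^c)) ∪ S) ∖ S))^c = (Q ∪ (((R △ (S ∪ P^c)) ∪ S) ∩ S^c))^c.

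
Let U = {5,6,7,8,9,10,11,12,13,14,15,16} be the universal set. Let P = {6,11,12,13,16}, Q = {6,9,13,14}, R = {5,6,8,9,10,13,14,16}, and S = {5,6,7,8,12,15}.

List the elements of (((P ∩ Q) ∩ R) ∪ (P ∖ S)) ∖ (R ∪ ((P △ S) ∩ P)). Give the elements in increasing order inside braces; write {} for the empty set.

{}

P ∩ Q = {6,13}
(P ∩ Q) ∩ R = {6,13}
P ∖ S = {11,13,16}
((P ∩ Q) ∩ R) ∪ (P ∖ S) = {6,11,13,16}
P △ S = {5,7,8,11,13,15,16}
(P △ S) ∩ P = {11,13,16}
R ∪ ((P △ S) ∩ P) = {5,6,8,9,10,11,13,14,16}
(((P ∩ Q) ∩ R) ∪ (P ∖ S)) ∖ (R ∪ ((P △ S) ∩ P)) = {}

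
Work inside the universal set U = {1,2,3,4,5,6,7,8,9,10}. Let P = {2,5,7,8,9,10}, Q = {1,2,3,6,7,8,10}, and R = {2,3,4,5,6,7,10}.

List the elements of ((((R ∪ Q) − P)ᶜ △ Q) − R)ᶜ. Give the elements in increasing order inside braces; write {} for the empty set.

R ∪ Q = {1,2,3,4,5,6,7,8,10}
(R ∪ Q) − P = {1,3,4,6}
((R ∪ Q) − P)ᶜ = {2,5,7,8,9,10}
((R ∪ Q) − P)ᶜ △ Q = {1,3,5,6,9}
(((R ∪ Q) − P)ᶜ △ Q) − R = {1,9}
((((R ∪ Q) − P)ᶜ △ Q) − R)ᶜ = {2,3,4,5,6,7,8,10}

{2,3,4,5,6,7,8,10}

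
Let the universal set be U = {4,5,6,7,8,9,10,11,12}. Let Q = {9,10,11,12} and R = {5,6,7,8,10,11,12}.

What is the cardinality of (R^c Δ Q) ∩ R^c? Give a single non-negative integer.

R^c = {4,9}
R^c Δ Q = {4,10,11,12}
(R^c Δ Q) ∩ R^c = {4}
|(R^c Δ Q) ∩ R^c| = 1

1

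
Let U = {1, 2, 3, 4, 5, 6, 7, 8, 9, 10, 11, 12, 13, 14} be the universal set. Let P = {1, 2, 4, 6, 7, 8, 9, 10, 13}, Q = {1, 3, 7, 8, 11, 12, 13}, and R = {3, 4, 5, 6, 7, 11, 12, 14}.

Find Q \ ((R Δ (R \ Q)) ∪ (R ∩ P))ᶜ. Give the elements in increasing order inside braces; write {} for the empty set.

{3, 7, 11, 12}

R \ Q = {4, 5, 6, 14}
R Δ (R \ Q) = {3, 7, 11, 12}
R ∩ P = {4, 6, 7}
(R Δ (R \ Q)) ∪ (R ∩ P) = {3, 4, 6, 7, 11, 12}
((R Δ (R \ Q)) ∪ (R ∩ P))ᶜ = {1, 2, 5, 8, 9, 10, 13, 14}
Q \ ((R Δ (R \ Q)) ∪ (R ∩ P))ᶜ = {3, 7, 11, 12}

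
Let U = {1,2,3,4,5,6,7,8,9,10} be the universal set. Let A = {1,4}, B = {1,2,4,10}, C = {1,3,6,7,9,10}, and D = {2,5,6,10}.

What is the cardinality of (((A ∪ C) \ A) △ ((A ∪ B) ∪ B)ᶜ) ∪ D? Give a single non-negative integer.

5

A ∪ C = {1,3,4,6,7,9,10}
(A ∪ C) \ A = {3,6,7,9,10}
A ∪ B = {1,2,4,10}
(A ∪ B) ∪ B = {1,2,4,10}
((A ∪ B) ∪ B)ᶜ = {3,5,6,7,8,9}
((A ∪ C) \ A) △ ((A ∪ B) ∪ B)ᶜ = {5,8,10}
(((A ∪ C) \ A) △ ((A ∪ B) ∪ B)ᶜ) ∪ D = {2,5,6,8,10}
|(((A ∪ C) \ A) △ ((A ∪ B) ∪ B)ᶜ) ∪ D| = 5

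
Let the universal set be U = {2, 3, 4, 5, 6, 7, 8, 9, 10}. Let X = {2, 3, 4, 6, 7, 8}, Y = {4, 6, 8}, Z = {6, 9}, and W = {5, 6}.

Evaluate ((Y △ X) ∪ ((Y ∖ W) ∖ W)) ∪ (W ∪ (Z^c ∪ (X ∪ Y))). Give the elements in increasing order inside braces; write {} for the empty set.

{2, 3, 4, 5, 6, 7, 8, 10}

Y △ X = {2, 3, 7}
Y ∖ W = {4, 8}
(Y ∖ W) ∖ W = {4, 8}
(Y △ X) ∪ ((Y ∖ W) ∖ W) = {2, 3, 4, 7, 8}
Z^c = {2, 3, 4, 5, 7, 8, 10}
X ∪ Y = {2, 3, 4, 6, 7, 8}
Z^c ∪ (X ∪ Y) = {2, 3, 4, 5, 6, 7, 8, 10}
W ∪ (Z^c ∪ (X ∪ Y)) = {2, 3, 4, 5, 6, 7, 8, 10}
((Y △ X) ∪ ((Y ∖ W) ∖ W)) ∪ (W ∪ (Z^c ∪ (X ∪ Y))) = {2, 3, 4, 5, 6, 7, 8, 10}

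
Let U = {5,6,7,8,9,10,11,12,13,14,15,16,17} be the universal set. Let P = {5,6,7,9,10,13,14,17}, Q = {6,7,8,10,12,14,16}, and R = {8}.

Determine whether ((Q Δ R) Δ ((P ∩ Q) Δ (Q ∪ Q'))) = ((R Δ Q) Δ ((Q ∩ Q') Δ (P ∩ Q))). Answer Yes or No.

No

Q Δ R = {6,7,10,12,14,16}
P ∩ Q = {6,7,10,14}
Q' = {5,9,11,13,15,17}
Q ∪ Q' = {5,6,7,8,9,10,11,12,13,14,15,16,17}
(P ∩ Q) Δ (Q ∪ Q') = {5,8,9,11,12,13,15,16,17}
(Q Δ R) Δ ((P ∩ Q) Δ (Q ∪ Q')) = {5,6,7,8,9,10,11,13,14,15,17}
R Δ Q = {6,7,10,12,14,16}
Q ∩ Q' = {}
(Q ∩ Q') Δ (P ∩ Q) = {6,7,10,14}
(R Δ Q) Δ ((Q ∩ Q') Δ (P ∩ Q)) = {12,16}
5 ∈ (Q Δ R) Δ ((P ∩ Q) Δ (Q ∪ Q')) but 5 ∉ (R Δ Q) Δ ((Q ∩ Q') Δ (P ∩ Q)), so they differ.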